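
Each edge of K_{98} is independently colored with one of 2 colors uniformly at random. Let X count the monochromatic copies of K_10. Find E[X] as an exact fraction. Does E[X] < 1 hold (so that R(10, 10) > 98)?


E[X] = C(98, 10) · 2^{1 − 45} = 14005614014756 · 2^{−44} = 14005614014756/17592186044416.
As a reduced fraction: E[X] = 3501403503689/4398046511104 ≈ 0.79613.
Is E[X] < 1? YES.
Since E[X] < 1, there exists a 2-coloring of K_{98} with no monochromatic K_10; hence R(10, 10) > 98.

E[X] = 3501403503689/4398046511104 ≈ 0.79613; E[X] < 1, so R(10, 10) > 98.


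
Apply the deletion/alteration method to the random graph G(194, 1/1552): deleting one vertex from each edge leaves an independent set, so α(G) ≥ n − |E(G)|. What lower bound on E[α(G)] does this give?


E[|E(G)|] = C(194, 2)·p = 18721 · (1/1552) = 193/16.
E[α(G)] ≥ n − E[|E(G)|] = 194 − 193/16 = 2911/16.
Numerically: ≈ 181.937500.
(This is only a lower bound; the true E[α(G)] may be larger.)

E[α(G)] ≥ 2911/16 ≈ 181.937500.


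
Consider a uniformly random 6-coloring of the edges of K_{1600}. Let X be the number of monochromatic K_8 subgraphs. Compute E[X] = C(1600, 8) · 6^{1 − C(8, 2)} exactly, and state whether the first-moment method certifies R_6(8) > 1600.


E[X] = C(1600, 8) · 6^{1 − 28} = 1046712188466516943800 · 6^{−27} = 1046712188466516943800/1023490369077469249536.
As a reduced fraction: E[X] = 4845889761419059925/4738381338321616896 ≈ 1.023.
Is E[X] < 1? NO.
Since E[X] ≥ 1, the first-moment bound is inconclusive at n = 1600; it does NOT by itself certify R_6(8) > 1600.

E[X] = 4845889761419059925/4738381338321616896 ≈ 1.023; E[X] ≥ 1; first-moment method inconclusive here.


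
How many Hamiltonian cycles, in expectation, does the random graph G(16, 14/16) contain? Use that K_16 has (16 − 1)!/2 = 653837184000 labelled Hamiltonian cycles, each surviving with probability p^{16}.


K_16 has (16 − 1)!/2 = 653837184000 labelled Hamiltonian cycles.
For each such Hamiltonian cycle H, let X_H = 1 if all 16 edges of H are present in G. Then P[X_H = 1] = p^{16} = (7/8)^{16} = 33232930569601/281474976710656.
By linearity: E[X] = Σ_H E[X_H] = 653837184000 · p^{16} = 653837184000 · 33232930569601/281474976710656 = 21219654042671322112875/274877906944.
Numerically: E[X] ≈ 7.72e+10.

E[X] = 653837184000 · (7/8)^{16} = 21219654042671322112875/274877906944 ≈ 7.72e+10.


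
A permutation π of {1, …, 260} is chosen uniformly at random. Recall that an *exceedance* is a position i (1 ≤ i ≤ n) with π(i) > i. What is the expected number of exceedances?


Write X = Σ_{i=1}^{260} X_i, where X_i = 1_{π(i) > i}.
For each fixed i, π(i) is uniform over {1, …, 260} (marginal of a uniform permutation), so P[π(i) > i] = (n − i)/n. Summing: Σ_{i=1}^{260} (n − i)/n = (0 + 1 + … + 259)/260 = 260(260 − 1)/(2·260) = (260 − 1)/2.
Hence E[X] = Σ_{i=1}^{260} (260 − i)/260 = 259/2 ≈ 129.500000.

E[X] = 259/2 = 129.500000.


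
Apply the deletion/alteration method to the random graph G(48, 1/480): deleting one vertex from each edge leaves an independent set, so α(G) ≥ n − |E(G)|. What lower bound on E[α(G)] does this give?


E[|E(G)|] = C(48, 2)·p = 1128 · (1/480) = 47/20.
E[α(G)] ≥ n − E[|E(G)|] = 48 − 47/20 = 913/20.
Numerically: ≈ 45.650000.
(This is only a lower bound; the true E[α(G)] may be larger.)

E[α(G)] ≥ 913/20 ≈ 45.650000.


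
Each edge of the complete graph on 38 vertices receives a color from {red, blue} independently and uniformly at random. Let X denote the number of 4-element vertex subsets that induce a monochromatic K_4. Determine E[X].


Let X = Σ_S X_S over the C(38, 4) = 73815 subsets S of size 4, where X_S = 1 if the K_4 on S is monochromatic.
For a fixed S, the K_4 on S has C(4, 2) = 6 edges. P[all 6 edges red] = (1/2)^6, and likewise for blue, so P[monochromatic] = 2·(1/2)^6 = 2^{1 − 6} = 1/32.
By linearity of expectation: E[X] = C(38, 4) · 2^{1 − 6} = 73815 · 1/32 = 73815/32.
Numerically: E[X] ≈ 2306.71875.

E[X] = C(38,4)·2^(1−C(4,2)) = 73815/32 ≈ 2306.71875.


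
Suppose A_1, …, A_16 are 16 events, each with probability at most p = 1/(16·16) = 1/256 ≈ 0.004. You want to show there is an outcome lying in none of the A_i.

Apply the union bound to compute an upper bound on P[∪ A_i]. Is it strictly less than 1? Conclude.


Union bound: P[∪_{i=1}^{16} A_i] ≤ Σ_i P[A_i] ≤ 16·p = 16·(1/256) = 1/16.
Numerically: 1/16 ≈ 0.062.
Is 1/16 < 1? YES.
Since P[∪ A_i] ≤ 1/16 < 1, the complement has P[∩ A_i^c] ≥ 1 − 1/16 = 15/16 > 0, so some outcome avoids every A_i.

16·p = 1/16 ≈ 0.062; existence CERTIFIED by the union bound.


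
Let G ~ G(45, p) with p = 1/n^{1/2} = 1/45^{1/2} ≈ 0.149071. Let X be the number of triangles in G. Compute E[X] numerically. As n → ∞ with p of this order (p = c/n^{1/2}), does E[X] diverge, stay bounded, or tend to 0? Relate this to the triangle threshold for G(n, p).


Number of potential triangles: C(45, 3) = 14190.
Each occurs with probability p³ ≈ (0.149071)³ ≈ 3.31269330e-03.
By linearity: E[X] = C(45, 3)·p³ ≈ 14190 · 3.31269330e-03 ≈ 47.007118.
Since α = 1/2 < 1, p = c/n^{1/2} ≫ 1/n is above the triangle threshold p ~ 1/n. Asymptotically E[X] ~ (c³/6)·n^{3(1−α)} = (1³/6)·n^{1.5} → ∞; triangles are abundant w.h.p.

E[X] ≈ 47.007118; in regime p = Θ(1/n^{1/2}) E[X] diverges (above the triangle threshold p ~ 1/n).


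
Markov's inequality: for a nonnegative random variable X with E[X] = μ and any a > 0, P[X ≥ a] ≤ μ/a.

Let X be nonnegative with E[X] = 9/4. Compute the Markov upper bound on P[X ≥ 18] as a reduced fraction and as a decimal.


μ = E[X] = 9/4, a = 18.
Markov: P[X ≥ 18] ≤ μ/a = (9/4)/18 = 1/8.
Numerically: ≈ 0.125.
(Since a = 18 > μ = 2.250, the bound 1/8 is < 1 and informative.)

P[X ≥ 18] ≤ 1/8 ≈ 0.125.


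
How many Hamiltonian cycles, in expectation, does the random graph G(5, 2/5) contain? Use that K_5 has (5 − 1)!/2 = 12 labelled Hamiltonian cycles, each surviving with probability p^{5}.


K_5 has (5 − 1)!/2 = 12 labelled Hamiltonian cycles.
For each such Hamiltonian cycle H, let X_H = 1 if all 5 edges of H are present in G. Then P[X_H = 1] = p^{5} = (2/5)^{5} = 32/3125.
By linearity of expectation: E[X] = Σ_H E[X_H] = 12 · p^{5} = 12 · 32/3125 = 384/3125.
Numerically: E[X] ≈ 0.12288.

E[X] = 12 · (2/5)^{5} = 384/3125 ≈ 0.12288.


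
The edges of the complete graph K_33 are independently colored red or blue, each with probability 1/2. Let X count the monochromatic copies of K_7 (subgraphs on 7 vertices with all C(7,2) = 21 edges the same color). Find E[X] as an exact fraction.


Let X = Σ_S X_S over the C(33, 7) = 4272048 subsets S of size 7, where X_S = 1 if the K_7 on S is monochromatic.
For a fixed S, the K_7 on S has C(7, 2) = 21 edges. P[all 21 edges red] = (1/2)^21, and likewise for blue, so P[monochromatic] = 2·(1/2)^21 = 2^{1 − 21} = 1/1048576.
By linearity of expectation: E[X] = C(33, 7) · 2^{1 − 21} = 4272048 · 1/1048576 = 267003/65536.
Numerically: E[X] ≈ 4.074142.

E[X] = C(33,7)·2^(1−C(7,2)) = 267003/65536 ≈ 4.074142.


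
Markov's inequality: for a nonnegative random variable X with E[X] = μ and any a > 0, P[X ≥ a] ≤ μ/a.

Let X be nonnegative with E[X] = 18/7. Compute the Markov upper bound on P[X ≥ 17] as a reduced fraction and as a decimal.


μ = E[X] = 18/7, a = 17.
Markov: P[X ≥ 17] ≤ μ/a = (18/7)/17 = 18/119.
Numerically: ≈ 0.151.
(Since a = 17 > μ = 2.571, the bound 18/119 is < 1 and informative.)

P[X ≥ 17] ≤ 18/119 ≈ 0.151.


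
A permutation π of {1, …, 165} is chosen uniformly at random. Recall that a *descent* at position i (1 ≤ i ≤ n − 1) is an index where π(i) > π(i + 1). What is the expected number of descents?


Write X = Σ X_I over i = 1, …, 164, with X_I the indicator of one descent.
There are 164 indicators.
For each fixed i, the pair (π(i), π(i+1)) is a uniformly random ordered pair of distinct values from {1, …, 165}; by symmetry P[π(i) > π(i+1)] = 1/2.
By linearity: E[X] = 164 · (1/2) = (165 − 1) · (1/2) = 82 ≈ 82.000.

E[X] = 82 = 82.000.


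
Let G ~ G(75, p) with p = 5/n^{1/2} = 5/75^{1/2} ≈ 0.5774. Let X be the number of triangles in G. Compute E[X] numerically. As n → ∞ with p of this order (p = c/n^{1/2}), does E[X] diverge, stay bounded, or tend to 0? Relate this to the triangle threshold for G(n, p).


Number of potential triangles: C(75, 3) = 67525.
Each occurs with probability p³ ≈ (0.5774)³ ≈ 1.924501e-01.
By linearity: E[X] = C(75, 3)·p³ ≈ 67525 · 1.924501e-01 ≈ 12995.1923.
Since α = 1/2 < 1, p = c/n^{1/2} ≫ 1/n is above the triangle threshold p ~ 1/n. Asymptotically E[X] ~ (c³/6)·n^{3(1−α)} = (5³/6)·n^{1.5} → ∞; triangles are abundant w.h.p.

E[X] ≈ 12995.1923; in regime p = Θ(1/n^{1/2}) E[X] diverges (above the triangle threshold p ~ 1/n).


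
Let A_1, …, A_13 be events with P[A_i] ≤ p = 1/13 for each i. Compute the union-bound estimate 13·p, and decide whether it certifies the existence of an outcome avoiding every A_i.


Union bound: P[∪_{i=1}^{13} A_i] ≤ Σ_i P[A_i] ≤ 13·p = 13·(1/13) = 1.
Numerically: 1 ≈ 1.00000.
Is 1 < 1? NO.
Since the bound 1 is ≥ 1, the union bound is uninformative here; it does NOT by itself certify existence.

13·p = 1 ≈ 1.00000; existence NOT certified by the union bound.


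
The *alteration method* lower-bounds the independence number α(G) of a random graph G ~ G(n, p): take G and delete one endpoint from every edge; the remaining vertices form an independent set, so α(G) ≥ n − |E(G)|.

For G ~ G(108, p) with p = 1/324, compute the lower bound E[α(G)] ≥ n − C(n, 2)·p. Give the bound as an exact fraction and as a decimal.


E[|E(G)|] = C(108, 2)·p = 5778 · (1/324) = 107/6.
E[α(G)] ≥ n − E[|E(G)|] = 108 − 107/6 = 541/6.
Numerically: ≈ 90.1667.
(This is only a lower bound; the true E[α(G)] may be larger.)

E[α(G)] ≥ 541/6 ≈ 90.1667.


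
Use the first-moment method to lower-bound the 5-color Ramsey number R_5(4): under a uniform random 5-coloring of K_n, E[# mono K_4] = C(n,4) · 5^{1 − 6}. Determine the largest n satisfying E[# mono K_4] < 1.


We need C(n, 4) · 5^{1 − 6} < 1, i.e. C(n, 4) < 5^{6 − 1} = 3125.
Check values of n near the boundary:
  n = 12: C(12, 4) = 495; 495 < 3125? YES
  n = 13: C(13, 4) = 715; 715 < 3125? YES
  n = 14: C(14, 4) = 1001; 1001 < 3125? YES
  n = 15: C(15, 4) = 1365; 1365 < 3125? YES
  n = 16: C(16, 4) = 1820; 1820 < 3125? YES
  n = 17: C(17, 4) = 2380; 2380 < 3125? YES
  n = 18: C(18, 4) = 3060; 3060 < 3125? YES
  n = 19: C(19, 4) = 3876; 3876 < 3125? NO
  n = 20: C(20, 4) = 4845; 4845 < 3125? NO
  n = 21: C(21, 4) = 5985; 5985 < 3125? NO
The largest n with C(n, 4) < 3125 is n = 18 (where E[X] = 612/625 ≈ 0.979). Hence R_5(4) > 18, i.e. R_5(4) ≥ 19.

Largest n = 18; hence R_5(4) > 18.


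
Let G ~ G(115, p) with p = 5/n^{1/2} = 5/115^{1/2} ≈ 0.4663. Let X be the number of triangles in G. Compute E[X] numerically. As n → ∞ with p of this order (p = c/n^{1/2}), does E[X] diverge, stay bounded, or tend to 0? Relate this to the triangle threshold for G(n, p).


Number of potential triangles: C(115, 3) = 246905.
Each occurs with probability p³ ≈ (0.4663)³ ≈ 1.013592e-01.
By linearity: E[X] = C(115, 3)·p³ ≈ 246905 · 1.013592e-01 ≈ 25026.0978.
Since α = 1/2 < 1, p = c/n^{1/2} ≫ 1/n is above the triangle threshold p ~ 1/n. Asymptotically E[X] ~ (c³/6)·n^{3(1−α)} = (5³/6)·n^{1.5} → ∞; triangles are abundant w.h.p.

E[X] ≈ 25026.0978; in regime p = Θ(1/n^{1/2}) E[X] diverges (above the triangle threshold p ~ 1/n).


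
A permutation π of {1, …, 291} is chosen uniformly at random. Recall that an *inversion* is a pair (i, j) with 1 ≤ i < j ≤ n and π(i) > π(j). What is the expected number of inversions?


Write X = Σ X_I over the C(291, 2) = 42195 pairs i < j, with X_I the indicator of one inversion.
There are 42195 indicators.
For each fixed pair i < j, the values π(i) and π(j) are two distinct elements of {1, …, 291} in uniformly random order; by symmetry P[π(i) > π(j)] = 1/2.
By linearity: E[X] = 42195 · (1/2) = C(291, 2) · (1/2) = 42195/2 = 42195/2 ≈ 21097.50000.

E[X] = 42195/2 = 21097.50000.


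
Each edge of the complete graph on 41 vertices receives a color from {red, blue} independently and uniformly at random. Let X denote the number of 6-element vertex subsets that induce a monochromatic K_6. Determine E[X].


Let X = Σ_S X_S over the C(41, 6) = 4496388 subsets S of size 6, where X_S = 1 if the K_6 on S is monochromatic.
For a fixed S, the K_6 on S has C(6, 2) = 15 edges. P[all 15 edges red] = (1/2)^15, and likewise for blue, so P[monochromatic] = 2·(1/2)^15 = 2^{1 − 15} = 1/16384.
By linearity: E[X] = C(41, 6) · 2^{1 − 15} = 4496388 · 1/16384 = 1124097/4096.
Numerically: E[X] ≈ 274.43774.

E[X] = C(41,6)·2^(1−C(6,2)) = 1124097/4096 ≈ 274.43774.


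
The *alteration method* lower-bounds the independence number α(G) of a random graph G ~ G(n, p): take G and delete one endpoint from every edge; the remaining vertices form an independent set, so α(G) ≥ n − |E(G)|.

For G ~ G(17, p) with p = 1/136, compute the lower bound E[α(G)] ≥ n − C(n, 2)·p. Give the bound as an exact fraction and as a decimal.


E[|E(G)|] = C(17, 2)·p = 136 · (1/136) = 1.
E[α(G)] ≥ n − E[|E(G)|] = 17 − 1 = 16.
Numerically: ≈ 16.000.
(This is only a lower bound; the true E[α(G)] may be larger.)

E[α(G)] ≥ 16 ≈ 16.000.


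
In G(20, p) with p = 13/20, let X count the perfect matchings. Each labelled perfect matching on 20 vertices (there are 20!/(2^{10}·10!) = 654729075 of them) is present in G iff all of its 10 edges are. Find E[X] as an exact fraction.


K_20 has 20!/(2^{10}·10!) = 654729075 labelled perfect matchings.
For each such perfect matching H, let X_H = 1 if all 10 edges of H are present in G. Then P[X_H = 1] = p^{10} = (13/20)^{10} = 137858491849/10240000000000.
Summing the indicators: E[X] = Σ_H E[X_H] = 654729075 · p^{10} = 654729075 · 137858491849/10240000000000 = 3610398513967632387/409600000000.
Numerically: E[X] ≈ 8.81e+06.

E[X] = 654729075 · (13/20)^{10} = 3610398513967632387/409600000000 ≈ 8.81e+06.


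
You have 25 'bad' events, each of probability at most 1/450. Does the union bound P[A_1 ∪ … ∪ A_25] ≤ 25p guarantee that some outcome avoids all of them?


Union bound: P[∪_{i=1}^{25} A_i] ≤ Σ_i P[A_i] ≤ 25·p = 25·(1/450) = 1/18.
Numerically: 1/18 ≈ 0.05556.
Is 1/18 < 1? YES.
Since P[∪ A_i] ≤ 1/18 < 1, the complement has P[∩ A_i^c] ≥ 1 − 1/18 = 17/18 > 0, so some outcome avoids every A_i.

25·p = 1/18 ≈ 0.05556; existence CERTIFIED by the union bound.


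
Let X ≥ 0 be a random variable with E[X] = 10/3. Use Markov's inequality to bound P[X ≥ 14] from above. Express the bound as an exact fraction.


μ = E[X] = 10/3, a = 14.
Markov: P[X ≥ 14] ≤ μ/a = (10/3)/14 = 5/21.
Numerically: ≈ 0.23810.
(Since a = 14 > μ = 3.33333, the bound 5/21 is < 1 and informative.)

P[X ≥ 14] ≤ 5/21 ≈ 0.23810.


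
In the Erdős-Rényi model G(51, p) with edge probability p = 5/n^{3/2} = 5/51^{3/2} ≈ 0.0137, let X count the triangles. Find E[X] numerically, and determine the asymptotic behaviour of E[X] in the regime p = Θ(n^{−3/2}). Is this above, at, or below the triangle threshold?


Number of potential triangles: C(51, 3) = 20825.
Each occurs with probability p³ ≈ (0.0137)³ ≈ 2.58728e-06.
By linearity: E[X] = C(51, 3)·p³ ≈ 20825 · 2.58728e-06 ≈ 0.054.
Since α = 3/2 > 1, p = c/n^{3/2} = o(1/n) is below the triangle threshold p ~ 1/n. Asymptotically E[X] ~ (c³/6)·n^{3(1−α)} = (5³/6)·n^{-1.5} → 0, so by Markov's inequality G has no triangles w.h.p.

E[X] ≈ 0.054; in regime p = Θ(1/n^{3/2}) E[X] tends to 0 (below the triangle threshold p ~ 1/n).


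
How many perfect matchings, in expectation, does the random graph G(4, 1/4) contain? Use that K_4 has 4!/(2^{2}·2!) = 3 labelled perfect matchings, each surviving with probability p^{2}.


K_4 has 4!/(2^{2}·2!) = 3 labelled perfect matchings.
For each such perfect matching H, let X_H = 1 if all 2 edges of H are present in G. Then P[X_H = 1] = p^{2} = (1/4)^{2} = 1/16.
By linearity of expectation: E[X] = Σ_H E[X_H] = 3 · p^{2} = 3 · 1/16 = 3/16.
Numerically: E[X] ≈ 0.188.

E[X] = 3 · (1/4)^{2} = 3/16 ≈ 0.188.


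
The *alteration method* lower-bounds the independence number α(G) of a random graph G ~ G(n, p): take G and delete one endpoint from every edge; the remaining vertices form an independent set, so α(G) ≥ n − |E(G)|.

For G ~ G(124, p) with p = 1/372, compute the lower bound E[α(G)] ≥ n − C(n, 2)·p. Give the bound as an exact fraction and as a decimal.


E[|E(G)|] = C(124, 2)·p = 7626 · (1/372) = 41/2.
E[α(G)] ≥ n − E[|E(G)|] = 124 − 41/2 = 207/2.
Numerically: ≈ 103.500000.
(This is only a lower bound; the true E[α(G)] may be larger.)

E[α(G)] ≥ 207/2 ≈ 103.500000.


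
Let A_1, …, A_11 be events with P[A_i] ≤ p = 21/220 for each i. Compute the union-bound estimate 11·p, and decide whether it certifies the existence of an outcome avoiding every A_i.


Union bound: P[∪_{i=1}^{11} A_i] ≤ Σ_i P[A_i] ≤ 11·p = 11·(21/220) = 21/20.
Numerically: 21/20 ≈ 1.050.
Is 21/20 < 1? NO.
Since the bound 21/20 is ≥ 1, the union bound is uninformative here; it does NOT by itself certify existence.

11·p = 21/20 ≈ 1.050; existence NOT certified by the union bound.


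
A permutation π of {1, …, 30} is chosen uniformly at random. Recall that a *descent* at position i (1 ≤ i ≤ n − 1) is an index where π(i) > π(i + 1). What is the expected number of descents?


Write X = Σ X_I over i = 1, …, 29, with X_I the indicator of one descent.
There are 29 indicators.
For each fixed i, the pair (π(i), π(i+1)) is a uniformly random ordered pair of distinct values from {1, …, 30}; by symmetry P[π(i) > π(i+1)] = 1/2.
By linearity: E[X] = 29 · (1/2) = (30 − 1) · (1/2) = 29/2 ≈ 14.50000.

E[X] = 29/2 = 14.50000.


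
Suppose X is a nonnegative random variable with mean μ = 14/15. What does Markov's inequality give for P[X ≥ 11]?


μ = E[X] = 14/15, a = 11.
Markov: P[X ≥ 11] ≤ μ/a = (14/15)/11 = 14/165.
Numerically: ≈ 0.084848.
(Since a = 11 > μ = 0.933333, the bound 14/165 is < 1 and informative.)

P[X ≥ 11] ≤ 14/165 ≈ 0.084848.


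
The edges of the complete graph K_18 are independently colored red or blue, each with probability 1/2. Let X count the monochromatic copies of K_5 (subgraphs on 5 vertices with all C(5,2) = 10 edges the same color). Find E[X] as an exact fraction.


Let X = Σ_S X_S over the C(18, 5) = 8568 subsets S of size 5, where X_S = 1 if the K_5 on S is monochromatic.
For a fixed S, the K_5 on S has C(5, 2) = 10 edges. P[all 10 edges red] = (1/2)^10, and likewise for blue, so P[monochromatic] = 2·(1/2)^10 = 2^{1 − 10} = 1/512.
By linearity of expectation: E[X] = C(18, 5) · 2^{1 − 10} = 8568 · 1/512 = 1071/64.
Numerically: E[X] ≈ 16.734375.

E[X] = C(18,5)·2^(1−C(5,2)) = 1071/64 ≈ 16.734375.


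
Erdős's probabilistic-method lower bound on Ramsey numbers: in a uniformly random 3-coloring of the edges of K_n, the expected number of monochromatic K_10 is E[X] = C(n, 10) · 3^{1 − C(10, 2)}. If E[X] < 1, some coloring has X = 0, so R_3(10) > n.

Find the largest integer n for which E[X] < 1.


We need C(n, 10) · 3^{1 − 45} < 1, i.e. C(n, 10) < 3^{45 − 1} = 984770902183611232881.
Check values of n near the boundary:
  n = 570: C(570, 10) = 921524823451961408691; 921524823451961408691 < 984770902183611232881? YES
  n = 571: C(571, 10) = 937951290893172842001; 937951290893172842001 < 984770902183611232881? YES
  n = 572: C(572, 10) = 954640815642161682606; 954640815642161682606 < 984770902183611232881? YES
  n = 573: C(573, 10) = 971597135635805762226; 971597135635805762226 < 984770902183611232881? YES
  n = 574: C(574, 10) = 988824035203816502691; 988824035203816502691 < 984770902183611232881? NO
  n = 575: C(575, 10) = 1006325345561406175305; 1006325345561406175305 < 984770902183611232881? NO
  n = 576: C(576, 10) = 1024104945306307344480; 1024104945306307344480 < 984770902183611232881? NO
The largest n with C(n, 10) < 984770902183611232881 is n = 573 (where E[X] = 35985079097622435638/36472996377170786403 ≈ 0.986623). Hence R_3(10) > 573, i.e. R_3(10) ≥ 574.

Largest n = 573; hence R_3(10) > 573.


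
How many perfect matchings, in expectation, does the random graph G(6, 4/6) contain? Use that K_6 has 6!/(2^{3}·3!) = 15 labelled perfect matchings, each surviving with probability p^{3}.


K_6 has 6!/(2^{3}·3!) = 15 labelled perfect matchings.
For each such perfect matching H, let X_H = 1 if all 3 edges of H are present in G. Then P[X_H = 1] = p^{3} = (2/3)^{3} = 8/27.
By linearity of expectation: E[X] = Σ_H E[X_H] = 15 · p^{3} = 15 · 8/27 = 40/9.
Numerically: E[X] ≈ 4.44444.

E[X] = 15 · (2/3)^{3} = 40/9 ≈ 4.44444.


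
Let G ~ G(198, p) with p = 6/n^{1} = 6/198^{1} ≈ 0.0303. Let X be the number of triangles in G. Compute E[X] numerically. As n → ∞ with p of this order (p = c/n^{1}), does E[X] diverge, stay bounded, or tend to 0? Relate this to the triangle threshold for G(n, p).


Number of potential triangles: C(198, 3) = 1274196.
Each occurs with probability p³ ≈ (0.0303)³ ≈ 2.78265e-05.
By linearity: E[X] = C(198, 3)·p³ ≈ 1274196 · 2.78265e-05 ≈ 35.456.
Here α = 1, so p = 6/n is exactly at the triangle threshold p ~ 1/n. Asymptotically E[X] → c³/6 = 6³/6 = 36 ≈ 36.000, a bounded constant. In this regime the triangle count is asymptotically Poisson(c³/6).

E[X] ≈ 35.456; in regime p = Θ(1/n^{1}) E[X] stays bounded (at the triangle threshold p ~ 1/n).


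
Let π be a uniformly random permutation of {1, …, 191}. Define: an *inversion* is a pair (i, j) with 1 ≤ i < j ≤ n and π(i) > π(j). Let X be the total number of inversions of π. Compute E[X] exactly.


Write X = Σ X_I over the C(191, 2) = 18145 pairs i < j, with X_I the indicator of one inversion.
There are 18145 indicators.
For each fixed pair i < j, the values π(i) and π(j) are two distinct elements of {1, …, 191} in uniformly random order; by symmetry P[π(i) > π(j)] = 1/2.
By linearity: E[X] = 18145 · (1/2) = C(191, 2) · (1/2) = 18145/2 = 18145/2 ≈ 9072.500.

E[X] = 18145/2 = 9072.500.


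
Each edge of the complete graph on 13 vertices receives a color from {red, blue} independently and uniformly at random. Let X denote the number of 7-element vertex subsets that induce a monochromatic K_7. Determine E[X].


Let X = Σ_S X_S over the C(13, 7) = 1716 subsets S of size 7, where X_S = 1 if the K_7 on S is monochromatic.
For a fixed S, the K_7 on S has C(7, 2) = 21 edges. P[all 21 edges red] = (1/2)^21, and likewise for blue, so P[monochromatic] = 2·(1/2)^21 = 2^{1 − 21} = 1/1048576.
By linearity: E[X] = C(13, 7) · 2^{1 − 21} = 1716 · 1/1048576 = 429/262144.
Numerically: E[X] ≈ 0.001637.

E[X] = C(13,7)·2^(1−C(7,2)) = 429/262144 ≈ 0.001637.


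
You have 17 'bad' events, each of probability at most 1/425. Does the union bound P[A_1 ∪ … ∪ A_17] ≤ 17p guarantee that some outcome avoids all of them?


Union bound: P[∪_{i=1}^{17} A_i] ≤ Σ_i P[A_i] ≤ 17·p = 17·(1/425) = 1/25.
Numerically: 1/25 ≈ 0.040000.
Is 1/25 < 1? YES.
Since P[∪ A_i] ≤ 1/25 < 1, the complement has P[∩ A_i^c] ≥ 1 − 1/25 = 24/25 > 0, so some outcome avoids every A_i.

17·p = 1/25 ≈ 0.040000; existence CERTIFIED by the union bound.


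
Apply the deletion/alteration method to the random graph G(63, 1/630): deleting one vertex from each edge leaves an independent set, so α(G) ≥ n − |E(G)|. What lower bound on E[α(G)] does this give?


E[|E(G)|] = C(63, 2)·p = 1953 · (1/630) = 31/10.
E[α(G)] ≥ n − E[|E(G)|] = 63 − 31/10 = 599/10.
Numerically: ≈ 59.900000.
(This is only a lower bound; the true E[α(G)] may be larger.)

E[α(G)] ≥ 599/10 ≈ 59.900000.


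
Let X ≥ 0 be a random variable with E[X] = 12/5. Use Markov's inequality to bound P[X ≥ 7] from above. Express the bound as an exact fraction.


μ = E[X] = 12/5, a = 7.
Markov: P[X ≥ 7] ≤ μ/a = (12/5)/7 = 12/35.
Numerically: ≈ 0.342857.
(Since a = 7 > μ = 2.400000, the bound 12/35 is < 1 and informative.)

P[X ≥ 7] ≤ 12/35 ≈ 0.342857.


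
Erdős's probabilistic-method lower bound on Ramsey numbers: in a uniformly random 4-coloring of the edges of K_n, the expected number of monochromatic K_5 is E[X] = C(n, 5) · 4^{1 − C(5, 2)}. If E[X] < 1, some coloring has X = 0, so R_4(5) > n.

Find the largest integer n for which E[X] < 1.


We need C(n, 5) · 4^{1 − 10} < 1, i.e. C(n, 5) < 4^{10 − 1} = 262144.
Check values of n near the boundary:
  n = 27: C(27, 5) = 80730; 80730 < 262144? YES
  n = 28: C(28, 5) = 98280; 98280 < 262144? YES
  n = 29: C(29, 5) = 118755; 118755 < 262144? YES
  n = 30: C(30, 5) = 142506; 142506 < 262144? YES
  n = 31: C(31, 5) = 169911; 169911 < 262144? YES
  n = 32: C(32, 5) = 201376; 201376 < 262144? YES
  n = 33: C(33, 5) = 237336; 237336 < 262144? YES
  n = 34: C(34, 5) = 278256; 278256 < 262144? NO
The largest n with C(n, 5) < 262144 is n = 33 (where E[X] = 29667/32768 ≈ 0.90536). Hence R_4(5) > 33, i.e. R_4(5) ≥ 34.

Largest n = 33; hence R_4(5) > 33.


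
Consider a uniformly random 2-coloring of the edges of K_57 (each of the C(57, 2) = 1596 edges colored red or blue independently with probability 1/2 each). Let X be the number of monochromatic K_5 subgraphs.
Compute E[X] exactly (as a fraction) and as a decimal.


Let X = Σ_S X_S over the C(57, 5) = 4187106 subsets S of size 5, where X_S = 1 if the K_5 on S is monochromatic.
For a fixed S, the K_5 on S has C(5, 2) = 10 edges. P[all 10 edges red] = (1/2)^10, and likewise for blue, so P[monochromatic] = 2·(1/2)^10 = 2^{1 − 10} = 1/512.
Summing: E[X] = C(57, 5) · 2^{1 − 10} = 4187106 · 1/512 = 2093553/256.
Numerically: E[X] ≈ 8177.94141.

E[X] = C(57,5)·2^(1−C(5,2)) = 2093553/256 ≈ 8177.94141.


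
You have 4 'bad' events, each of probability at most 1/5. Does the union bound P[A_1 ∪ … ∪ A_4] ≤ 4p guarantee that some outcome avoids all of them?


Union bound: P[∪_{i=1}^{4} A_i] ≤ Σ_i P[A_i] ≤ 4·p = 4·(1/5) = 4/5.
Numerically: 4/5 ≈ 0.8000000.
Is 4/5 < 1? YES.
Since P[∪ A_i] ≤ 4/5 < 1, the complement has P[∩ A_i^c] ≥ 1 − 4/5 = 1/5 > 0, so some outcome avoids every A_i.

4·p = 4/5 ≈ 0.8000000; existence CERTIFIED by the union bound.


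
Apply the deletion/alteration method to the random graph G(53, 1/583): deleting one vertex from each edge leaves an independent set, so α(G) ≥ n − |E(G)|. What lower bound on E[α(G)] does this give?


E[|E(G)|] = C(53, 2)·p = 1378 · (1/583) = 26/11.
E[α(G)] ≥ n − E[|E(G)|] = 53 − 26/11 = 557/11.
Numerically: ≈ 50.636.
(This is only a lower bound; the true E[α(G)] may be larger.)

E[α(G)] ≥ 557/11 ≈ 50.636.


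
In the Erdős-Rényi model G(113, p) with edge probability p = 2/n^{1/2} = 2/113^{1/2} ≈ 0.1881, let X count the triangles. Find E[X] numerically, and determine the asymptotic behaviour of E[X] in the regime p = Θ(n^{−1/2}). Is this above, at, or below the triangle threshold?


Number of potential triangles: C(113, 3) = 234136.
Each occurs with probability p³ ≈ (0.1881)³ ≈ 6.659971e-03.
By linearity: E[X] = C(113, 3)·p³ ≈ 234136 · 6.659971e-03 ≈ 1559.3389.
Since α = 1/2 < 1, p = c/n^{1/2} ≫ 1/n is above the triangle threshold p ~ 1/n. Asymptotically E[X] ~ (c³/6)·n^{3(1−α)} = (2³/6)·n^{1.5} → ∞; triangles are abundant w.h.p.

E[X] ≈ 1559.3389; in regime p = Θ(1/n^{1/2}) E[X] diverges (above the triangle threshold p ~ 1/n).


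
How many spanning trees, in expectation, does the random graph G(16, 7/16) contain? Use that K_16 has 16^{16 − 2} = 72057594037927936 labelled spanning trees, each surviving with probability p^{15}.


K_16 has 16^{16 − 2} = 72057594037927936 labelled spanning trees.
For each such spanning tree H, let X_H = 1 if all 15 edges of H are present in G. Then P[X_H = 1] = p^{15} = (7/16)^{15} = 4747561509943/1152921504606846976.
By linearity of expectation: E[X] = Σ_H E[X_H] = 72057594037927936 · p^{15} = 72057594037927936 · 4747561509943/1152921504606846976 = 4747561509943/16.
Numerically: E[X] ≈ 2.97e+11.

E[X] = 72057594037927936 · (7/16)^{15} = 4747561509943/16 ≈ 2.97e+11.


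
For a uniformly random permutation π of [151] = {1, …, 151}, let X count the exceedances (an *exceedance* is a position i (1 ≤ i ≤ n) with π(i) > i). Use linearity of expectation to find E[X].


Write X = Σ_{i=1}^{151} X_i, where X_i = 1_{π(i) > i}.
For each fixed i, π(i) is uniform over {1, …, 151} (marginal of a uniform permutation), so P[π(i) > i] = (n − i)/n. Summing: Σ_{i=1}^{151} (n − i)/n = (0 + 1 + … + 150)/151 = 151(151 − 1)/(2·151) = (151 − 1)/2.
Hence E[X] = Σ_{i=1}^{151} (151 − i)/151 = 75 ≈ 75.0000.

E[X] = 75 = 75.0000.


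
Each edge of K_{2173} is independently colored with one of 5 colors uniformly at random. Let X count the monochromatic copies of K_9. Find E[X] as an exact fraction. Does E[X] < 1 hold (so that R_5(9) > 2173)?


E[X] = C(2173, 9) · 5^{1 − 36} = 2927993888115921319674265 · 5^{−35} = 2927993888115921319674265/2910383045673370361328125.
As a reduced fraction: E[X] = 585598777623184263934853/582076609134674072265625 ≈ 1.0060510.
Is E[X] < 1? NO.
Since E[X] ≥ 1, the first-moment bound is inconclusive at n = 2173; it does NOT by itself certify R_5(9) > 2173.

E[X] = 585598777623184263934853/582076609134674072265625 ≈ 1.0060510; E[X] ≥ 1; first-moment method inconclusive here.


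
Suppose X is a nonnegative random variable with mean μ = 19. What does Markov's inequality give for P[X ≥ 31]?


μ = E[X] = 19, a = 31.
Markov: P[X ≥ 31] ≤ μ/a = (19)/31 = 19/31.
Numerically: ≈ 0.613.
(Since a = 31 > μ = 19.000, the bound 19/31 is < 1 and informative.)

P[X ≥ 31] ≤ 19/31 ≈ 0.613.


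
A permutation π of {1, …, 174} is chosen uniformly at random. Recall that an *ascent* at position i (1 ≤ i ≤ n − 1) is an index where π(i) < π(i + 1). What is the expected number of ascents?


Write X = Σ X_I over i = 1, …, 173, with X_I the indicator of one ascent.
There are 173 indicators.
For each fixed i, the pair (π(i), π(i+1)) is a uniformly random ordered pair of distinct values from {1, …, 174}; by symmetry P[π(i) < π(i+1)] = 1/2.
By linearity: E[X] = 173 · (1/2) = (174 − 1) · (1/2) = 173/2 ≈ 86.500000.

E[X] = 173/2 = 86.500000.


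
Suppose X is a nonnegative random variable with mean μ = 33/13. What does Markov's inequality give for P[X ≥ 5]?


μ = E[X] = 33/13, a = 5.
Markov: P[X ≥ 5] ≤ μ/a = (33/13)/5 = 33/65.
Numerically: ≈ 0.508.
(Since a = 5 > μ = 2.538, the bound 33/65 is < 1 and informative.)

P[X ≥ 5] ≤ 33/65 ≈ 0.508.


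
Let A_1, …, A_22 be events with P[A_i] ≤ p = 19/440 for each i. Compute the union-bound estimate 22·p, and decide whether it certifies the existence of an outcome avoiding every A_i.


Union bound: P[∪_{i=1}^{22} A_i] ≤ Σ_i P[A_i] ≤ 22·p = 22·(19/440) = 19/20.
Numerically: 19/20 ≈ 0.950.
Is 19/20 < 1? YES.
Since P[∪ A_i] ≤ 19/20 < 1, the complement has P[∩ A_i^c] ≥ 1 − 19/20 = 1/20 > 0, so some outcome avoids every A_i.

22·p = 19/20 ≈ 0.950; existence CERTIFIED by the union bound.


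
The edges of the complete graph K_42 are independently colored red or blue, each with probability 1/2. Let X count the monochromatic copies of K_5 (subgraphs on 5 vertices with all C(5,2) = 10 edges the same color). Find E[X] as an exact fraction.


Let X = Σ_S X_S over the C(42, 5) = 850668 subsets S of size 5, where X_S = 1 if the K_5 on S is monochromatic.
For a fixed S, the K_5 on S has C(5, 2) = 10 edges. P[all 10 edges red] = (1/2)^10, and likewise for blue, so P[monochromatic] = 2·(1/2)^10 = 2^{1 − 10} = 1/512.
Summing: E[X] = C(42, 5) · 2^{1 − 10} = 850668 · 1/512 = 212667/128.
Numerically: E[X] ≈ 1661.46094.

E[X] = C(42,5)·2^(1−C(5,2)) = 212667/128 ≈ 1661.46094.


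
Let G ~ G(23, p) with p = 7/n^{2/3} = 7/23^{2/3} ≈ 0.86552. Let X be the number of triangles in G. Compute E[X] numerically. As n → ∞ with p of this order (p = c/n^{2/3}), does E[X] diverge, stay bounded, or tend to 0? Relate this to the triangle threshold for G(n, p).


Number of potential triangles: C(23, 3) = 1771.
Each occurs with probability p³ ≈ (0.86552)³ ≈ 6.4839319e-01.
By linearity: E[X] = C(23, 3)·p³ ≈ 1771 · 6.4839319e-01 ≈ 1148.30435.
Since α = 2/3 < 1, p = c/n^{2/3} ≫ 1/n is above the triangle threshold p ~ 1/n. Asymptotically E[X] ~ (c³/6)·n^{3(1−α)} = (7³/6)·n^{1} → ∞; triangles are abundant w.h.p.

E[X] ≈ 1148.30435; in regime p = Θ(1/n^{2/3}) E[X] diverges (above the triangle threshold p ~ 1/n).


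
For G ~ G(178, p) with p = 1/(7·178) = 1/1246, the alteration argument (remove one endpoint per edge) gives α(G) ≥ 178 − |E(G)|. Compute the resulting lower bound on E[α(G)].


E[|E(G)|] = C(178, 2)·p = 15753 · (1/1246) = 177/14.
E[α(G)] ≥ n − E[|E(G)|] = 178 − 177/14 = 2315/14.
Numerically: ≈ 165.3571.
(This is only a lower bound; the true E[α(G)] may be larger.)

E[α(G)] ≥ 2315/14 ≈ 165.3571.


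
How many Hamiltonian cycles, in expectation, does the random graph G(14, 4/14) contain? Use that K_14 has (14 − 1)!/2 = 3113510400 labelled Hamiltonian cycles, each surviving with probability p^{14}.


K_14 has (14 − 1)!/2 = 3113510400 labelled Hamiltonian cycles.
For each such Hamiltonian cycle H, let X_H = 1 if all 14 edges of H are present in G. Then P[X_H = 1] = p^{14} = (2/7)^{14} = 16384/678223072849.
Summing the indicators: E[X] = Σ_H E[X_H] = 3113510400 · p^{14} = 3113510400 · 16384/678223072849 = 7287393484800/96889010407.
Numerically: E[X] ≈ 75.2138.

E[X] = 3113510400 · (2/7)^{14} = 7287393484800/96889010407 ≈ 75.2138.


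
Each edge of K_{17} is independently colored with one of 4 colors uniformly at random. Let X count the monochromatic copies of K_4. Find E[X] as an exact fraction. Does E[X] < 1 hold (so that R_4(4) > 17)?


E[X] = C(17, 4) · 4^{1 − 6} = 2380 · 4^{−5} = 2380/1024.
As a reduced fraction: E[X] = 595/256 ≈ 2.3242.
Is E[X] < 1? NO.
Since E[X] ≥ 1, the first-moment bound is inconclusive at n = 17; it does NOT by itself certify R_4(4) > 17.

E[X] = 595/256 ≈ 2.3242; E[X] ≥ 1; first-moment method inconclusive here.


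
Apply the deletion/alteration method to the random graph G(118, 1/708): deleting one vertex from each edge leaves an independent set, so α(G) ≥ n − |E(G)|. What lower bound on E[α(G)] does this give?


E[|E(G)|] = C(118, 2)·p = 6903 · (1/708) = 39/4.
E[α(G)] ≥ n − E[|E(G)|] = 118 − 39/4 = 433/4.
Numerically: ≈ 108.250000.
(This is only a lower bound; the true E[α(G)] may be larger.)

E[α(G)] ≥ 433/4 ≈ 108.250000.


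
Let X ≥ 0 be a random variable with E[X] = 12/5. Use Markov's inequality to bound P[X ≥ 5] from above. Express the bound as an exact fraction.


μ = E[X] = 12/5, a = 5.
Markov: P[X ≥ 5] ≤ μ/a = (12/5)/5 = 12/25.
Numerically: ≈ 0.480000.
(Since a = 5 > μ = 2.400000, the bound 12/25 is < 1 and informative.)

P[X ≥ 5] ≤ 12/25 ≈ 0.480000.


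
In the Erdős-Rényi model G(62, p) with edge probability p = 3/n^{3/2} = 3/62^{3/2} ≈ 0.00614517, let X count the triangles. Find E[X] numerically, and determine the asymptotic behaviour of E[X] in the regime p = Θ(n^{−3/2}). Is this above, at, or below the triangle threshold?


Number of potential triangles: C(62, 3) = 37820.
Each occurs with probability p³ ≈ (0.00614517)³ ≈ 2.32060467e-07.
By linearity: E[X] = C(62, 3)·p³ ≈ 37820 · 2.32060467e-07 ≈ 0.008777.
Since α = 3/2 > 1, p = c/n^{3/2} = o(1/n) is below the triangle threshold p ~ 1/n. Asymptotically E[X] ~ (c³/6)·n^{3(1−α)} = (3³/6)·n^{-1.5} → 0, so by Markov's inequality G has no triangles w.h.p.

E[X] ≈ 0.008777; in regime p = Θ(1/n^{3/2}) E[X] tends to 0 (below the triangle threshold p ~ 1/n).


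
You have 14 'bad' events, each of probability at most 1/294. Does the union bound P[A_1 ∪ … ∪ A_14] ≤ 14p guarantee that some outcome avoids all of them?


Union bound: P[∪_{i=1}^{14} A_i] ≤ Σ_i P[A_i] ≤ 14·p = 14·(1/294) = 1/21.
Numerically: 1/21 ≈ 0.0476190.
Is 1/21 < 1? YES.
Since P[∪ A_i] ≤ 1/21 < 1, the complement has P[∩ A_i^c] ≥ 1 − 1/21 = 20/21 > 0, so some outcome avoids every A_i.

14·p = 1/21 ≈ 0.0476190; existence CERTIFIED by the union bound.


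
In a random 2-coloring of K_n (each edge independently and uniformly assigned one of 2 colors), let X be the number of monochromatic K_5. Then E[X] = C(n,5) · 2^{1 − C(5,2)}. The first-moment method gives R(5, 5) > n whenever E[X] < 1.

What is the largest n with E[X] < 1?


We need C(n, 5) · 2^{1 − 10} < 1, i.e. C(n, 5) < 2^{10 − 1} = 512.
Check values of n near the boundary:
  n = 9: C(9, 5) = 126; 126 < 512? YES
  n = 10: C(10, 5) = 252; 252 < 512? YES
  n = 11: C(11, 5) = 462; 462 < 512? YES
  n = 12: C(12, 5) = 792; 792 < 512? NO
The largest n with C(n, 5) < 512 is n = 11 (where E[X] = 231/256 ≈ 0.90234). Hence R(5, 5) > 11, i.e. R(5, 5) ≥ 12.

Largest n = 11; hence R(5, 5) > 11.


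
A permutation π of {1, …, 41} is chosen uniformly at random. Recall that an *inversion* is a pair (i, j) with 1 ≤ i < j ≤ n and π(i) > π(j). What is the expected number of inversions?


Write X = Σ X_I over the C(41, 2) = 820 pairs i < j, with X_I the indicator of one inversion.
There are 820 indicators.
For each fixed pair i < j, the values π(i) and π(j) are two distinct elements of {1, …, 41} in uniformly random order; by symmetry P[π(i) > π(j)] = 1/2.
By linearity: E[X] = 820 · (1/2) = C(41, 2) · (1/2) = 820/2 = 410 ≈ 410.00000.

E[X] = 410 = 410.00000.


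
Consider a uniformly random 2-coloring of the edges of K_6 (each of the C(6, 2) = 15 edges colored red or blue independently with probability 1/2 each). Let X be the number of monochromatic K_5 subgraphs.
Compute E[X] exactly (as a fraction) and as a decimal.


Let X = Σ_S X_S over the C(6, 5) = 6 subsets S of size 5, where X_S = 1 if the K_5 on S is monochromatic.
For a fixed S, the K_5 on S has C(5, 2) = 10 edges. P[all 10 edges red] = (1/2)^10, and likewise for blue, so P[monochromatic] = 2·(1/2)^10 = 2^{1 − 10} = 1/512.
Summing: E[X] = C(6, 5) · 2^{1 − 10} = 6 · 1/512 = 3/256.
Numerically: E[X] ≈ 0.0117.

E[X] = C(6,5)·2^(1−C(5,2)) = 3/256 ≈ 0.0117.


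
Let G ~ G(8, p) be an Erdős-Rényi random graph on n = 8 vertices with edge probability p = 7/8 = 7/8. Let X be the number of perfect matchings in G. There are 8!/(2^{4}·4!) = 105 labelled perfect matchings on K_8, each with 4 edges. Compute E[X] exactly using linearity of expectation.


K_8 has 8!/(2^{4}·4!) = 105 labelled perfect matchings.
For each such perfect matching H, let X_H = 1 if all 4 edges of H are present in G. Then P[X_H = 1] = p^{4} = (7/8)^{4} = 2401/4096.
By linearity of expectation: E[X] = Σ_H E[X_H] = 105 · p^{4} = 105 · 2401/4096 = 252105/4096.
Numerically: E[X] ≈ 61.549.

E[X] = 105 · (7/8)^{4} = 252105/4096 ≈ 61.549.


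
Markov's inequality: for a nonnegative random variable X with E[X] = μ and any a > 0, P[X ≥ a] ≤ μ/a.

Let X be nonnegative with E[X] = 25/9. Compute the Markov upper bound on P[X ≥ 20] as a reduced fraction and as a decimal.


μ = E[X] = 25/9, a = 20.
Markov: P[X ≥ 20] ≤ μ/a = (25/9)/20 = 5/36.
Numerically: ≈ 0.1389.
(Since a = 20 > μ = 2.7778, the bound 5/36 is < 1 and informative.)

P[X ≥ 20] ≤ 5/36 ≈ 0.1389.


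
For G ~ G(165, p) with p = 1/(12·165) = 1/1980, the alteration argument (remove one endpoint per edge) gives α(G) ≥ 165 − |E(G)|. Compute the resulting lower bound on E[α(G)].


E[|E(G)|] = C(165, 2)·p = 13530 · (1/1980) = 41/6.
E[α(G)] ≥ n − E[|E(G)|] = 165 − 41/6 = 949/6.
Numerically: ≈ 158.167.
(This is only a lower bound; the true E[α(G)] may be larger.)

E[α(G)] ≥ 949/6 ≈ 158.167.
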